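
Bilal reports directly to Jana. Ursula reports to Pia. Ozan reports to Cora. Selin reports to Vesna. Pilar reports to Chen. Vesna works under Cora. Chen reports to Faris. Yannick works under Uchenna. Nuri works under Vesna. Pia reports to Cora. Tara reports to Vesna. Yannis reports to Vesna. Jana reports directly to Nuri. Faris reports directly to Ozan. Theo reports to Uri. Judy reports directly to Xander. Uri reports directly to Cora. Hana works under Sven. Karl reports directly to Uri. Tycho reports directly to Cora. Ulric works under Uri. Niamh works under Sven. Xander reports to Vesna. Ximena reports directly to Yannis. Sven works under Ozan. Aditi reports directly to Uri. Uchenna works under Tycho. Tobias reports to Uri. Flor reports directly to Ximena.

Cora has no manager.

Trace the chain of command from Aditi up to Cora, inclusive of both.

Aditi reports to Uri. Uri reports to Cora. Cora is at the top.

Aditi -> Uri -> Cora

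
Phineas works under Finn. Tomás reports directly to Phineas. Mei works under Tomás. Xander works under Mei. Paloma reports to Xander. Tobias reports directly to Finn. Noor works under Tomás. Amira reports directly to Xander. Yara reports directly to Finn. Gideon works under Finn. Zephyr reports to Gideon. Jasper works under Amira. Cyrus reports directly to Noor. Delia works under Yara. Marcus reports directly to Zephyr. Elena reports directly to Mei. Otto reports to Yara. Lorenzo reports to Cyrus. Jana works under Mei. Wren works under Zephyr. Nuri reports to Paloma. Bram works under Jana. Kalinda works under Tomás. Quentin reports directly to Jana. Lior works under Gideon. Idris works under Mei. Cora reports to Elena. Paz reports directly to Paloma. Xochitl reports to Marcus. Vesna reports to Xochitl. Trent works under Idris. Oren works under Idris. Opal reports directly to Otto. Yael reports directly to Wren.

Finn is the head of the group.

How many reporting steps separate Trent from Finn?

Chain from Trent up to Finn: Trent → Idris → Mei → Tomás → Phineas → Finn. That is 5 steps up, so Trent is 5 levels below Finn.

5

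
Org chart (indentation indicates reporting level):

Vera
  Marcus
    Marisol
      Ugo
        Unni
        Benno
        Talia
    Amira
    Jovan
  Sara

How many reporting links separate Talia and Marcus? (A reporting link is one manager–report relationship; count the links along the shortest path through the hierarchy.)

Talia is in Marcus's organization: the chain from Talia up to Marcus is Talia → Ugo → Marisol → Marcus, which is 3 links.

3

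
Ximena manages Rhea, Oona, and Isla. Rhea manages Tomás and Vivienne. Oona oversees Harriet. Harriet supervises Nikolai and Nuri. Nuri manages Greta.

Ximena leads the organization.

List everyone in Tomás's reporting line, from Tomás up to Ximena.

Tomás -> Rhea -> Ximena

Tomás reports to Rhea. Rhea reports to Ximena. Ximena is at the top.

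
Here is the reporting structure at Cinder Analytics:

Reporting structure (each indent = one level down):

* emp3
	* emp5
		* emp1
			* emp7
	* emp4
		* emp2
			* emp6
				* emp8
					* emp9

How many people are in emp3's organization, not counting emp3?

emp3 directly manages emp5, emp4. Under emp5: emp1, emp7 (2). Under emp4: emp2, emp6, emp8, emp9 (4). So emp3's organization is 2 direct reports plus everyone under them: 3 + 5 = 8.

8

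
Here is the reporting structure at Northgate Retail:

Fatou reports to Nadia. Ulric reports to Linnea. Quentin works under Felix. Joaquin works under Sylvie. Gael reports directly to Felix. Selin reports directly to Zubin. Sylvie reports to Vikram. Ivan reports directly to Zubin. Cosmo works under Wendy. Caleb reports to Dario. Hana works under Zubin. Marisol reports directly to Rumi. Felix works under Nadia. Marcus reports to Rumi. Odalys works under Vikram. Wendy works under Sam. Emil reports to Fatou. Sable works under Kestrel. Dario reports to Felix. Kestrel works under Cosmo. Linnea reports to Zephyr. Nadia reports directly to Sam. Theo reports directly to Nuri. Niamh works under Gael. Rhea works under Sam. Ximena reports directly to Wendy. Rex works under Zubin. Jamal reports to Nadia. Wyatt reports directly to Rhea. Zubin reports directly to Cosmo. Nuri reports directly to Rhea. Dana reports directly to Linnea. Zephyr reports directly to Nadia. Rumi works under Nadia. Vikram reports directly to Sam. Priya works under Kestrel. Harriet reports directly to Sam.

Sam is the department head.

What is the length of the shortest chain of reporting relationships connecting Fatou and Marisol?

Fatou is 1 level below Nadia, and Marisol is 2 levels below Nadia (their lowest common manager). The shortest path runs up from Fatou to Nadia and back down to Marisol: 1 + 2 = 3 links.

3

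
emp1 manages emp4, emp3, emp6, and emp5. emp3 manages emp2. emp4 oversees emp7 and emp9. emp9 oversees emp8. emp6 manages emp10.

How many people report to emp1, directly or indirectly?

9

emp1 directly manages emp3, emp5, emp4, emp6. Under emp3: emp2 (1). emp5 has no reports. Under emp4: emp7, emp9, emp8 (3). Under emp6: emp10 (1). So emp1's organization is 4 direct reports plus everyone under them: 2 + 1 + 4 + 2 = 9.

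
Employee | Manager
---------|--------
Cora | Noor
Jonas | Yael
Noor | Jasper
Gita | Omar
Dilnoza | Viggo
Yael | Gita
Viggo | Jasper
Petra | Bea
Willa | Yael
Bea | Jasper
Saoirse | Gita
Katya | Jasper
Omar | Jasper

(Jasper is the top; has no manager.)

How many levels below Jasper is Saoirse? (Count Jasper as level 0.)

3

Chain from Saoirse up to Jasper: Saoirse → Gita → Omar → Jasper. That is 3 steps up, so Saoirse is 3 levels below Jasper.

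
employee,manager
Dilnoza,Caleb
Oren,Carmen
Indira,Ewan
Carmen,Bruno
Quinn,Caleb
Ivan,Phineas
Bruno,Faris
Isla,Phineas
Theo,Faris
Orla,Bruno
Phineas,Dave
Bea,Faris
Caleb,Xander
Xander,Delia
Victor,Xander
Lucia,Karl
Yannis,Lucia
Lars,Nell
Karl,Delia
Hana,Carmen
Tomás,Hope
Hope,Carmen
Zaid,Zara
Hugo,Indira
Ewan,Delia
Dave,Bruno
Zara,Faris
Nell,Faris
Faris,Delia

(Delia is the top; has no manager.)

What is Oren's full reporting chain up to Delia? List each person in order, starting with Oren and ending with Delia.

Oren reports to Carmen. Carmen reports to Bruno. Bruno reports to Faris. Faris reports to Delia. Delia is at the top.

Oren -> Carmen -> Bruno -> Faris -> Delia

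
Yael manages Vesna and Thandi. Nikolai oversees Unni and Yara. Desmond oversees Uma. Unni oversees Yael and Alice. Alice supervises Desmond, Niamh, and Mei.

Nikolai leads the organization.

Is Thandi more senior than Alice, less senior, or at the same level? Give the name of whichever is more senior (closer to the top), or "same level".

Alice

Thandi is 3 levels below Nikolai; Alice is 2. Alice is higher.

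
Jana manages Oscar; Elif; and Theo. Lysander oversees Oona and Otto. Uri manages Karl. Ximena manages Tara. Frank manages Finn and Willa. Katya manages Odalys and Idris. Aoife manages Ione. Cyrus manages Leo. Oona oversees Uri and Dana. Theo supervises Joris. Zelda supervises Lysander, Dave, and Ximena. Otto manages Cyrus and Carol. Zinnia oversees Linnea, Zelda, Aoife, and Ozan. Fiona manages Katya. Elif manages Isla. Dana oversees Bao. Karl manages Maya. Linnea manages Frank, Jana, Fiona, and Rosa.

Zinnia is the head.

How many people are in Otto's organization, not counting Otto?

Otto directly manages Cyrus, Carol. Under Cyrus: Leo (1). Carol has no reports. So Otto's organization is 2 direct reports plus everyone under them: 2 + 1 = 3.

3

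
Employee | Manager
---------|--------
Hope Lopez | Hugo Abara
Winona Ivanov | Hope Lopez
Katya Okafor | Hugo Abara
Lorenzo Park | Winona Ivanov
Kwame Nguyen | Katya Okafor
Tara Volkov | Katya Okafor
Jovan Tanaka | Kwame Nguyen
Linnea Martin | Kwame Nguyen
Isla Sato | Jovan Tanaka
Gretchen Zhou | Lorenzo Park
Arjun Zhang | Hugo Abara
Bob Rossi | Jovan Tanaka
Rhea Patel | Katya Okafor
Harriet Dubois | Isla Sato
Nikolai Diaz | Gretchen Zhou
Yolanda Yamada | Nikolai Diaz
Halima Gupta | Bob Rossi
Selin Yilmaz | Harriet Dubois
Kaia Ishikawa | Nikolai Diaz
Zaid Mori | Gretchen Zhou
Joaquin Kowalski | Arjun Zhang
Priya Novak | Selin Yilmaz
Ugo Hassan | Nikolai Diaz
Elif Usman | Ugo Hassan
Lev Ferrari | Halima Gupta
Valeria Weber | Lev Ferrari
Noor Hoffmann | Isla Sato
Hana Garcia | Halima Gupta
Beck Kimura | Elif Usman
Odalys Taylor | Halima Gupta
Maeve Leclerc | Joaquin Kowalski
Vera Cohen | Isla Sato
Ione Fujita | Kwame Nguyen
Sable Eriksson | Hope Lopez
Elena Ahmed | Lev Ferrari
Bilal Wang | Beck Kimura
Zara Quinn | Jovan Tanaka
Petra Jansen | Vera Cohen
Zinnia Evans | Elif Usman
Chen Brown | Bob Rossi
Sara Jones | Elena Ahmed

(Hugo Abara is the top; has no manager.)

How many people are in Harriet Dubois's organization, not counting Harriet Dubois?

2

Harriet Dubois directly manages Selin Yilmaz. Under Selin Yilmaz: Priya Novak (1). That's 2 in total.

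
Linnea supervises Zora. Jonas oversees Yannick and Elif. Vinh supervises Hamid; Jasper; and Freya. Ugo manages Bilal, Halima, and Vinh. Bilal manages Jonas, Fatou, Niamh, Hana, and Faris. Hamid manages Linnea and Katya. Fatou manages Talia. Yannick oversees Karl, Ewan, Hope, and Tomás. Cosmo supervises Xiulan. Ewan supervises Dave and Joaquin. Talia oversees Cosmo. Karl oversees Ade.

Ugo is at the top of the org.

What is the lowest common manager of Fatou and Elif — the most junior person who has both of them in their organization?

Fatou's chain of managers is Bilal, Ugo. Elif's chain of managers is Jonas, Bilal, Ugo. The first manager that appears in both chains is Bilal.

Bilal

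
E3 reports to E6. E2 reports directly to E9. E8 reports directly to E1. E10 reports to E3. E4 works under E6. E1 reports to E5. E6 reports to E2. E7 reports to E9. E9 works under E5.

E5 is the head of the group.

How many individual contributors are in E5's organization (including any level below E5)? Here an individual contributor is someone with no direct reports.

The people in E5's organization with no one reporting to them are E8, E7, E10, E4. That is 4.

4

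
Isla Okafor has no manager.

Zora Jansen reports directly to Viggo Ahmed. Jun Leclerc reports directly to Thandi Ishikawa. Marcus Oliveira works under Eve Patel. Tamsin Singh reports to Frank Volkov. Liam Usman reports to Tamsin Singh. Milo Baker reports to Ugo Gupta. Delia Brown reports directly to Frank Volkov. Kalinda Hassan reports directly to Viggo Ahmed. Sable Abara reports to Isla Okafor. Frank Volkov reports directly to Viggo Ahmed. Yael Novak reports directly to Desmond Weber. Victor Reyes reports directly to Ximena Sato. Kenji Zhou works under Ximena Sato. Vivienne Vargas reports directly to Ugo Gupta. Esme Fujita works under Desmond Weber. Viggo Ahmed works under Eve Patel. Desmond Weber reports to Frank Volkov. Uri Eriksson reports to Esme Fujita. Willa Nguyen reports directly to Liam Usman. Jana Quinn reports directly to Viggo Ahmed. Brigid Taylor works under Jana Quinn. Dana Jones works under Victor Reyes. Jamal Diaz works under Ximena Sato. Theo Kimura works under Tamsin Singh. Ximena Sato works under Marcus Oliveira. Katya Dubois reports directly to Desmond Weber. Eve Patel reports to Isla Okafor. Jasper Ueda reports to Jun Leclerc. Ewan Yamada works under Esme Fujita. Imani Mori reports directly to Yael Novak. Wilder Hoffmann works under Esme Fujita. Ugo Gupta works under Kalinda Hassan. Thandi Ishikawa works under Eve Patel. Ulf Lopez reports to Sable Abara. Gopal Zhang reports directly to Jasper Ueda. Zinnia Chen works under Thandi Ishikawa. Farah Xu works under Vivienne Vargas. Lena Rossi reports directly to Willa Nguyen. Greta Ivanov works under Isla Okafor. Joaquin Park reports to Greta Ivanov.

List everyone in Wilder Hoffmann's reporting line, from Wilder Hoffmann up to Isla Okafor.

Wilder Hoffmann reports to Esme Fujita. Esme Fujita reports to Desmond Weber. Desmond Weber reports to Frank Volkov. Frank Volkov reports to Viggo Ahmed. Viggo Ahmed reports to Eve Patel. Eve Patel reports to Isla Okafor. Isla Okafor is at the top.

Wilder Hoffmann -> Esme Fujita -> Desmond Weber -> Frank Volkov -> Viggo Ahmed -> Eve Patel -> Isla Okafor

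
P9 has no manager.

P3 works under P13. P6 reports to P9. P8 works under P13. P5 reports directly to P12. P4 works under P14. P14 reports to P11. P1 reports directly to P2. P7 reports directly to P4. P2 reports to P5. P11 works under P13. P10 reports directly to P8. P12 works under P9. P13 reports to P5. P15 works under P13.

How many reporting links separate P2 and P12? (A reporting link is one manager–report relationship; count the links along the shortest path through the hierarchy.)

P2 is in P12's organization: the chain from P2 up to P12 is P2 → P5 → P12, which is 2 links.

2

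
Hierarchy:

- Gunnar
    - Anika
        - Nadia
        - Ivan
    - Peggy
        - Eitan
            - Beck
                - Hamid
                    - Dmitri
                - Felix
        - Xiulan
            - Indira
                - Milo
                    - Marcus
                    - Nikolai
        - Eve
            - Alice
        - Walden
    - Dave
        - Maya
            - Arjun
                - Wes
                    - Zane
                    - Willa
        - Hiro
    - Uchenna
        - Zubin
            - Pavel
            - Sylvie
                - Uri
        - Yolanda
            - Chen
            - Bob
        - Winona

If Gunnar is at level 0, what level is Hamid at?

Chain from Hamid up to Gunnar: Hamid → Beck → Eitan → Peggy → Gunnar. That is 4 steps up, so Hamid is 4 levels below Gunnar.

4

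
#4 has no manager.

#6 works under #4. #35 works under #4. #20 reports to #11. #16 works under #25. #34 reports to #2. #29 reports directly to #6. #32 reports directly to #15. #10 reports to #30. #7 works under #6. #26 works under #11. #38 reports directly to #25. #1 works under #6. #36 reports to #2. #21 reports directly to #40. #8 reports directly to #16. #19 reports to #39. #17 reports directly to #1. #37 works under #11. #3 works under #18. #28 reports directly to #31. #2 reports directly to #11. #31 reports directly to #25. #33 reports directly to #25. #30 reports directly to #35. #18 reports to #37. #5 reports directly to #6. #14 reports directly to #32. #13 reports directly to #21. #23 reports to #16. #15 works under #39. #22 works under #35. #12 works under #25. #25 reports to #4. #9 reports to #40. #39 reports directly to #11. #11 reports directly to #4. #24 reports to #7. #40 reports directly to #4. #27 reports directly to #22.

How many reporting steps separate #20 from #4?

Chain from #20 up to #4: #20 → #11 → #4. That is 2 steps up, so #20 is 2 levels below #4.

2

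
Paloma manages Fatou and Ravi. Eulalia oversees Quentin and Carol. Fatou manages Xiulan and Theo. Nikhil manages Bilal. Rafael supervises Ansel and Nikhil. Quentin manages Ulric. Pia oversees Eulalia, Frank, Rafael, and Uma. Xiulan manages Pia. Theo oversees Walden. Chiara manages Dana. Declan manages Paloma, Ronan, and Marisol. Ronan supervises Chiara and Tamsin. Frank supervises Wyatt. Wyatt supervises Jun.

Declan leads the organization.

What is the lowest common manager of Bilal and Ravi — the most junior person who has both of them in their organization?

Paloma

Bilal's chain of managers is Nikhil, Rafael, Pia, Xiulan, Fatou, Paloma, Declan. Ravi's chain of managers is Paloma, Declan. The first manager that appears in both chains is Paloma.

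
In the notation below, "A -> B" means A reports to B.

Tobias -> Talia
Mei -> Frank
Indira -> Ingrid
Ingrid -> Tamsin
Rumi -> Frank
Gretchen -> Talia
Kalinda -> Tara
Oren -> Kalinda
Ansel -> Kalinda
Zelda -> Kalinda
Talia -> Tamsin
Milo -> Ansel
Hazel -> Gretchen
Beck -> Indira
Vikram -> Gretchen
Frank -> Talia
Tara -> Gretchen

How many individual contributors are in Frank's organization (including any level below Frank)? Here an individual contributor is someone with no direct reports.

The people in Frank's organization with no one reporting to them are Mei, Rumi. That is 2.

2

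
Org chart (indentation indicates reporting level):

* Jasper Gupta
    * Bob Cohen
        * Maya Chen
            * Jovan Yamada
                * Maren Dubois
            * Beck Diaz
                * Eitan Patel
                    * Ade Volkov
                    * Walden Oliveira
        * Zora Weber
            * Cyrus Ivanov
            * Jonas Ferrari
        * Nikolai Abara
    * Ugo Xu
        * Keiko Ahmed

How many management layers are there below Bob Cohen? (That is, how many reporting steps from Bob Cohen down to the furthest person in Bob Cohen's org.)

4

The longest chain under Bob Cohen runs Bob Cohen → Maya Chen → Beck Diaz → Eitan Patel → Walden Oliveira, which is 4 levels below Bob Cohen.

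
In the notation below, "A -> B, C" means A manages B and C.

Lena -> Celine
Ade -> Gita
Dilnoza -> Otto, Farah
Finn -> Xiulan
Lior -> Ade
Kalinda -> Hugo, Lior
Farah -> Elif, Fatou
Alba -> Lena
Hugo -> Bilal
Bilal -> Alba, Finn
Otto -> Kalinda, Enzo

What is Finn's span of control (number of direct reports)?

1

Finn directly manages Xiulan. That is 1 direct report.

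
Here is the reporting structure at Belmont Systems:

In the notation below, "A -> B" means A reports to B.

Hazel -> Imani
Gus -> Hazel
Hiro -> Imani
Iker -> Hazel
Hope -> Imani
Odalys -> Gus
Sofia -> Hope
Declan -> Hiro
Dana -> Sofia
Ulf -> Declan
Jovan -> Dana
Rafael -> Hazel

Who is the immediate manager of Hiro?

Hiro reports directly to Imani.

Imani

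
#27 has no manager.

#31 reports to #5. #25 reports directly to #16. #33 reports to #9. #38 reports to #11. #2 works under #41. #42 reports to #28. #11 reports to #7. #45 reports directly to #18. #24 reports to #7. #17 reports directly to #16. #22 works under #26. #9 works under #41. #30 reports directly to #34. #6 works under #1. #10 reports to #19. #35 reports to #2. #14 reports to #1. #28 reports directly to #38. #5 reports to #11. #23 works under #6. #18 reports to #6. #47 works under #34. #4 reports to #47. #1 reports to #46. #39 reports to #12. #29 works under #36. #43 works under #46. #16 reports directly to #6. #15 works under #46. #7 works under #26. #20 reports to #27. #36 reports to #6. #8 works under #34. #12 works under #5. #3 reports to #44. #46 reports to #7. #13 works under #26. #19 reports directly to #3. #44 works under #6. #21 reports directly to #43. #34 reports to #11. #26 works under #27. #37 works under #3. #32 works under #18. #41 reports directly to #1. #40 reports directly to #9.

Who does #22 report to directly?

#22 reports directly to #26.

#26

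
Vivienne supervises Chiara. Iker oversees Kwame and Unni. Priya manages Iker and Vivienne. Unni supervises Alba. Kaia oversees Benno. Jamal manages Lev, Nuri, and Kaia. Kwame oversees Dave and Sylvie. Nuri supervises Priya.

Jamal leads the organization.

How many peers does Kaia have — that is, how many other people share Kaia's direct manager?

Kaia reports to Jamal. Jamal's other direct reports are Nuri, Lev — 2 peers.

2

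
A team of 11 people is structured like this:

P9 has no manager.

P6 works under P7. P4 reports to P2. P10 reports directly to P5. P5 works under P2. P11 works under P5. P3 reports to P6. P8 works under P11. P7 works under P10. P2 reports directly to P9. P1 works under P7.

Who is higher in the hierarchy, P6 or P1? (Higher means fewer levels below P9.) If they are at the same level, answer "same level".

Both P6 and P1 are 5 levels below P9.

same level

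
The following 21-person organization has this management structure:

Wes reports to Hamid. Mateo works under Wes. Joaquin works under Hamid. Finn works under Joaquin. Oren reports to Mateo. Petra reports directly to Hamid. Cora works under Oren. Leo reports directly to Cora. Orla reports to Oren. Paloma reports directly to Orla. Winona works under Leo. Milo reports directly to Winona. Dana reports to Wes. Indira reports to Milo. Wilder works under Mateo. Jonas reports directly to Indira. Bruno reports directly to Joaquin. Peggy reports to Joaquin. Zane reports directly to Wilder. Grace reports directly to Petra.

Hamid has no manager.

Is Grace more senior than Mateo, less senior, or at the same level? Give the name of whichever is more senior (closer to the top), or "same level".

Both Grace and Mateo are 2 levels below Hamid.

same level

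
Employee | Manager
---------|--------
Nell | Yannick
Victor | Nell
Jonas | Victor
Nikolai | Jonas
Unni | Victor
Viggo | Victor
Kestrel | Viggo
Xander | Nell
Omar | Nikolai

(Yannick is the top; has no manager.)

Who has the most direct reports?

Victor

Direct-report counts: Yannick has 1; Nell has 2; Victor has 3; Viggo has 1; Jonas has 1; Nikolai has 1. The largest is 3, held by Victor.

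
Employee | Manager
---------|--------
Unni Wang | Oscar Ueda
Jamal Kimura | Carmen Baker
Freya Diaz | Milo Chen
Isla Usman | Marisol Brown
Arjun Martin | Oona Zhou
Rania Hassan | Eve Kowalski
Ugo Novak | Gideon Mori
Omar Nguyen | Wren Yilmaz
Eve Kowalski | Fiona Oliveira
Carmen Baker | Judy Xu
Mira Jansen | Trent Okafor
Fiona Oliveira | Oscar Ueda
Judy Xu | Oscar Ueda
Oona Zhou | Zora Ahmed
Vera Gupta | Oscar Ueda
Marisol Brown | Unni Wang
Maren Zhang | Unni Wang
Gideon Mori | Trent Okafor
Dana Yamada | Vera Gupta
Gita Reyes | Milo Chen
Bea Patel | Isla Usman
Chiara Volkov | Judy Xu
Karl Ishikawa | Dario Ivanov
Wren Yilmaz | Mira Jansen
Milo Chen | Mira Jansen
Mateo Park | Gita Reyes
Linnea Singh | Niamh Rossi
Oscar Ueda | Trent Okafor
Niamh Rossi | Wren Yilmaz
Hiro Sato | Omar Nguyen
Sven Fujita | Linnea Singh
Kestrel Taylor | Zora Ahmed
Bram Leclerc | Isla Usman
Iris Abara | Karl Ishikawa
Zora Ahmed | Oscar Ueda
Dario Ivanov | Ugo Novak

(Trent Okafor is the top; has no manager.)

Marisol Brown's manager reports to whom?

Marisol Brown reports to Unni Wang, and Unni Wang reports to Oscar Ueda. So Marisol Brown's skip-level manager is Oscar Ueda.

Oscar Ueda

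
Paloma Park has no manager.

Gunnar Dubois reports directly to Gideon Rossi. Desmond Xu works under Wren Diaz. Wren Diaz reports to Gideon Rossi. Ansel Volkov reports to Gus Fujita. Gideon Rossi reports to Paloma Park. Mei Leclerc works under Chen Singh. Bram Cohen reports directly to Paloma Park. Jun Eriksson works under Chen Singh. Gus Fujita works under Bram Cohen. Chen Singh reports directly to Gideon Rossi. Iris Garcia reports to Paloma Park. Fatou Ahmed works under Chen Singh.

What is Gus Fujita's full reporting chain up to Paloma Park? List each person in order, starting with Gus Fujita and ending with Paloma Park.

Gus Fujita reports to Bram Cohen. Bram Cohen reports to Paloma Park. Paloma Park is at the top.

Gus Fujita -> Bram Cohen -> Paloma Park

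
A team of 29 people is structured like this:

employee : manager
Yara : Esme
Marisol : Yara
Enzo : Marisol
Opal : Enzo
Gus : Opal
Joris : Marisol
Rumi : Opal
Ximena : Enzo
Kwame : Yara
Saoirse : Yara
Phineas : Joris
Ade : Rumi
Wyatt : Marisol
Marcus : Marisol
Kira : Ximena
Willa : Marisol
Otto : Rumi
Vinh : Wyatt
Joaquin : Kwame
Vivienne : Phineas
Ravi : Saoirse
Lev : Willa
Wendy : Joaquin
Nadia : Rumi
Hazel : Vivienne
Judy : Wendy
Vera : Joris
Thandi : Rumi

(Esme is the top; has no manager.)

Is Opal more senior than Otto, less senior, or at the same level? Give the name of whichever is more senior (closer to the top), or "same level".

Opal

Opal is 4 levels below Esme; Otto is 6. Opal is higher.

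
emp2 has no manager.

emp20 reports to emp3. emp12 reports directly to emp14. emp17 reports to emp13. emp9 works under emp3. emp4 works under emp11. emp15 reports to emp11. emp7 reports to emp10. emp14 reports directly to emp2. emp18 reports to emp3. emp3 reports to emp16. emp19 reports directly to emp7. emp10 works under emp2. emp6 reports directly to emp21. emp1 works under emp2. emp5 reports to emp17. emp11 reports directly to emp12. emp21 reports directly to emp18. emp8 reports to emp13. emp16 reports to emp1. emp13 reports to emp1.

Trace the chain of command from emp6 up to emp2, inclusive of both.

emp6 -> emp21 -> emp18 -> emp3 -> emp16 -> emp1 -> emp2

emp6 reports to emp21. emp21 reports to emp18. emp18 reports to emp3. emp3 reports to emp16. emp16 reports to emp1. emp1 reports to emp2. emp2 is at the top.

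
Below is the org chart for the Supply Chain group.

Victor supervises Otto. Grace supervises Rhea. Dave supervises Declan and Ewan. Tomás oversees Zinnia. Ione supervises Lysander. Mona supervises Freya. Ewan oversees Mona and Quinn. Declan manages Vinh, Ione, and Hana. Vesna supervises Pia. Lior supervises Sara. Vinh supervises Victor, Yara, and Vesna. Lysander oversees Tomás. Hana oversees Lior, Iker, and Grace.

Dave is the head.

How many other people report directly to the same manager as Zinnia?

Zinnia reports to Tomás, and Tomás has no other direct reports. Zinnia has 0 peers.

0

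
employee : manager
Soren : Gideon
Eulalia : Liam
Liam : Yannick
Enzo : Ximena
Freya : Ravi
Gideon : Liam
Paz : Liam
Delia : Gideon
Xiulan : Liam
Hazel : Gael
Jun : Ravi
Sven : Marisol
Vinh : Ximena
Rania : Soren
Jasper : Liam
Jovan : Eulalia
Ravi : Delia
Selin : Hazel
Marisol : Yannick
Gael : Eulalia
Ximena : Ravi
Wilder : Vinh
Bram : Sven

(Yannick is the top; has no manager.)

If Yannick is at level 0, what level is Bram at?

3

Chain from Bram up to Yannick: Bram → Sven → Marisol → Yannick. That is 3 steps up, so Bram is 3 levels below Yannick.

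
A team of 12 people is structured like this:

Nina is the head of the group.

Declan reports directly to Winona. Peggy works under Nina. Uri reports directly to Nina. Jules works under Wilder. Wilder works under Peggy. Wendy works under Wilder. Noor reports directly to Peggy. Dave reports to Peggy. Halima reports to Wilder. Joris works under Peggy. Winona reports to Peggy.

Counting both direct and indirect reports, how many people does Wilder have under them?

Wilder directly manages Jules, Wendy, Halima. Jules has no reports. Wendy has no reports. Halima has no reports. So Wilder's organization is 3 direct reports plus everyone under them: 1 + 1 + 1 = 3.

3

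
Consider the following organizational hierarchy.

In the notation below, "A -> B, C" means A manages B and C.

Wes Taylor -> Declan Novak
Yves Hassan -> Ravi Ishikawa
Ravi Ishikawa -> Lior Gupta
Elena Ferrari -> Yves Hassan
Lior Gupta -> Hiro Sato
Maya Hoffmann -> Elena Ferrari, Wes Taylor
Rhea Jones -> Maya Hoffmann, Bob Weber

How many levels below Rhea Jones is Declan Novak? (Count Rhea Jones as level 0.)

Chain from Declan Novak up to Rhea Jones: Declan Novak → Wes Taylor → Maya Hoffmann → Rhea Jones. That is 3 steps up, so Declan Novak is 3 levels below Rhea Jones.

3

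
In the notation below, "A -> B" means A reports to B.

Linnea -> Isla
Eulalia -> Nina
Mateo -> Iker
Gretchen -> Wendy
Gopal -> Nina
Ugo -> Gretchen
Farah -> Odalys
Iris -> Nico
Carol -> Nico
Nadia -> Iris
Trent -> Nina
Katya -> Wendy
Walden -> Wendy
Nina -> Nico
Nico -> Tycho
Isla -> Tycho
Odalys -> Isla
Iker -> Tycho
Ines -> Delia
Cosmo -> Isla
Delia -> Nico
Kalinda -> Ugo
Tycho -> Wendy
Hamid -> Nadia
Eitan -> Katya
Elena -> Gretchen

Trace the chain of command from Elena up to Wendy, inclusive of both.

Elena reports to Gretchen. Gretchen reports to Wendy. Wendy is at the top.

Elena -> Gretchen -> Wendy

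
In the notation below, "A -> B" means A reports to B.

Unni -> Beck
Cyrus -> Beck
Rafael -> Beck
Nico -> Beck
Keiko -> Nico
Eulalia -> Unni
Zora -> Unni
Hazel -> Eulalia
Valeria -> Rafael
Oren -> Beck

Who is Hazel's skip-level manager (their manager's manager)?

Hazel reports to Eulalia, and Eulalia reports to Unni. So Hazel's skip-level manager is Unni.

Unni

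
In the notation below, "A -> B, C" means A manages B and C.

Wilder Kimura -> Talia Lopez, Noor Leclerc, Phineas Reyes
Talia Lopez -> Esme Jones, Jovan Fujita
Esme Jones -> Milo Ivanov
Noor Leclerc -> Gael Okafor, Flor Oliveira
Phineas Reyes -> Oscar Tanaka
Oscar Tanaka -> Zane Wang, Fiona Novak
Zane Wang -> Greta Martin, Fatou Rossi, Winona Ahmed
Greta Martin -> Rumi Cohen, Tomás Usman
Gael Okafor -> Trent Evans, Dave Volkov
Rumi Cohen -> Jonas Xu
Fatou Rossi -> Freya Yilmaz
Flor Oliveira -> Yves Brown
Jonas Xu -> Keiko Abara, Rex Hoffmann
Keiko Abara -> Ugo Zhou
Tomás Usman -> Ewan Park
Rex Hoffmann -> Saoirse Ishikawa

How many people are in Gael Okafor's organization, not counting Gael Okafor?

Gael Okafor directly manages Trent Evans, Dave Volkov. Trent Evans has no reports. Dave Volkov has no reports. So Gael Okafor's organization is 2 direct reports plus everyone under them: 1 + 1 = 2.

2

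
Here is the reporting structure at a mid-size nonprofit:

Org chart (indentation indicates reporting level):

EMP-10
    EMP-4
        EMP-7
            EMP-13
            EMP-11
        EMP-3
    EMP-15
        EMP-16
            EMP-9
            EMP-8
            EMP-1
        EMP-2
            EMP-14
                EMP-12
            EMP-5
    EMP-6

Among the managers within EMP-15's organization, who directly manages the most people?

EMP-16

Direct-report counts within EMP-15's organization: EMP-15 has 2; EMP-2 has 2; EMP-14 has 1; EMP-16 has 3. The largest is 3, held by EMP-16.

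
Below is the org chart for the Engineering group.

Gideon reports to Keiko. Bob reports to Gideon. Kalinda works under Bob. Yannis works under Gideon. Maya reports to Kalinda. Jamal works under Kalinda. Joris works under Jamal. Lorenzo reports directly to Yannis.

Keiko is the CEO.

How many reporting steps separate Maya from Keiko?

4

Chain from Maya up to Keiko: Maya → Kalinda → Bob → Gideon → Keiko. That is 4 steps up, so Maya is 4 levels below Keiko.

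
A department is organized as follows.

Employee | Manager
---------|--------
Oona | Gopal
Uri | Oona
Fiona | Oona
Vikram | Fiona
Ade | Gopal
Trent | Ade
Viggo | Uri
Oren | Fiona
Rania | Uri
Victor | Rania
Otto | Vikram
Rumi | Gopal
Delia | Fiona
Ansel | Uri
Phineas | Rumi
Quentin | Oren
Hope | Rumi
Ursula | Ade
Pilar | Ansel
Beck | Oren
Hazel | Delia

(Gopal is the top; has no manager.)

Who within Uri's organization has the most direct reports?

Direct-report counts within Uri's organization: Uri has 3; Ansel has 1; Rania has 1. The largest is 3, held by Uri.

Uri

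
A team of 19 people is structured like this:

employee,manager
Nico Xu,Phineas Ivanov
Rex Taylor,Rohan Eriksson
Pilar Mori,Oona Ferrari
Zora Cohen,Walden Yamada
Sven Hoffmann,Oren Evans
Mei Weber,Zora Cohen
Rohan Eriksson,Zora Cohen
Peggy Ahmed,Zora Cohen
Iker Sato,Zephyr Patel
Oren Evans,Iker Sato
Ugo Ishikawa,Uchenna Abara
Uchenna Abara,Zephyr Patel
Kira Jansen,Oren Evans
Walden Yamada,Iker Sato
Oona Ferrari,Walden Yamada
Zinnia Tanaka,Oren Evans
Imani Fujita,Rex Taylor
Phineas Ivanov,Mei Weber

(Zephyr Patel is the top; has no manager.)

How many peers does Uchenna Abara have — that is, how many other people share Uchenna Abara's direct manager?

Uchenna Abara reports to Zephyr Patel. Zephyr Patel's other direct reports are Iker Sato — 1 peer.

1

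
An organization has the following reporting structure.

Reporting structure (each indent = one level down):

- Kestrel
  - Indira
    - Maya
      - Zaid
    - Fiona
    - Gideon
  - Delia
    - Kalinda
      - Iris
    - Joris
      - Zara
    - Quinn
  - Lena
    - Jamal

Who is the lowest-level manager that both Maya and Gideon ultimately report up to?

Maya's chain of managers is Indira, Kestrel. Gideon's chain of managers is Indira, Kestrel. The first manager that appears in both chains is Indira.

Indira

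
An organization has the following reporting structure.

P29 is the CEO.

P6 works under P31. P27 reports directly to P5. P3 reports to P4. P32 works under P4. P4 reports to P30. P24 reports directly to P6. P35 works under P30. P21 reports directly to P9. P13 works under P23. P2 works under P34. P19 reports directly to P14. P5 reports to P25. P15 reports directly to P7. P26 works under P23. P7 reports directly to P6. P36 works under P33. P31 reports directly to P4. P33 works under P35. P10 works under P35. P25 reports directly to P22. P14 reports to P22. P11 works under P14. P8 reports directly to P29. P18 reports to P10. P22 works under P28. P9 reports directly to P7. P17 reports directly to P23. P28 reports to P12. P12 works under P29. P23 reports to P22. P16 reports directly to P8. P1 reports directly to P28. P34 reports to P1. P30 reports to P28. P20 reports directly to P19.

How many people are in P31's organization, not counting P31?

P31 directly manages P6. Under P6: P7, P9, P21, P15, P24 (5). That's 6 in total.

6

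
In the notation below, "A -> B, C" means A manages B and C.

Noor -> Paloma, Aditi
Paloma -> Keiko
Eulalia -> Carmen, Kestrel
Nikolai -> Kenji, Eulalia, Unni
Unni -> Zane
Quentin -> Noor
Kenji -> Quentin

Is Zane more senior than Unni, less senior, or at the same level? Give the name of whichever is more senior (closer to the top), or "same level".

Zane is 2 levels below Nikolai; Unni is 1. Unni is higher.

Unni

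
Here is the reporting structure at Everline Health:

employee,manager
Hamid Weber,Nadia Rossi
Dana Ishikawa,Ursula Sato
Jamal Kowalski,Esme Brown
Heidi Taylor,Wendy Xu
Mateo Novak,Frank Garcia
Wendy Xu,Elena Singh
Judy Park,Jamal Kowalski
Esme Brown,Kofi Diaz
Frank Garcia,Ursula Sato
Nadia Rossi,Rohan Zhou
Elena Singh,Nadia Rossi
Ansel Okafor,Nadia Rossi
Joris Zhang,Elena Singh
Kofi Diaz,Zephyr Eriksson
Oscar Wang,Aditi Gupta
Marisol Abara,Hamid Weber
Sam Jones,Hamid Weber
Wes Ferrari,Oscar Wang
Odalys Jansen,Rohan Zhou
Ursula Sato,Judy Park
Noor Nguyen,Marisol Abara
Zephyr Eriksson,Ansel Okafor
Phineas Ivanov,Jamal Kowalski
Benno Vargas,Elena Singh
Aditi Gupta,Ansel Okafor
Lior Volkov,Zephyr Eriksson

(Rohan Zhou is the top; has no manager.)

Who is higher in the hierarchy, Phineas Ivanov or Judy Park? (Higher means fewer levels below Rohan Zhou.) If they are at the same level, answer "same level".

same level

Both Phineas Ivanov and Judy Park are 7 levels below Rohan Zhou.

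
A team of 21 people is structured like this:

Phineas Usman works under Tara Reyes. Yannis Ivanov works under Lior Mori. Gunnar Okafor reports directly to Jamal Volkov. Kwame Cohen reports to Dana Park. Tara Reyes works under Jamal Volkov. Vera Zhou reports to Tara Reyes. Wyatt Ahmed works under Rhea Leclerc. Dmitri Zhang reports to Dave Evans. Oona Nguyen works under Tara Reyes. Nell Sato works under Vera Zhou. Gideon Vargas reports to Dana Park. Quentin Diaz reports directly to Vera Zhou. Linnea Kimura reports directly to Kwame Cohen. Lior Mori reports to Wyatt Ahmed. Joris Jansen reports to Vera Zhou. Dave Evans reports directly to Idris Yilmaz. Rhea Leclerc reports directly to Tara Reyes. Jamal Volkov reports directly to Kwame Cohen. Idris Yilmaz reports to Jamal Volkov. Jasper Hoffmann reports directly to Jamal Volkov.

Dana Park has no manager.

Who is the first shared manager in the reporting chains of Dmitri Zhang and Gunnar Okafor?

Dmitri Zhang's chain of managers is Dave Evans, Idris Yilmaz, Jamal Volkov, Kwame Cohen, Dana Park. Gunnar Okafor's chain of managers is Jamal Volkov, Kwame Cohen, Dana Park. The first manager that appears in both chains is Jamal Volkov.

Jamal Volkov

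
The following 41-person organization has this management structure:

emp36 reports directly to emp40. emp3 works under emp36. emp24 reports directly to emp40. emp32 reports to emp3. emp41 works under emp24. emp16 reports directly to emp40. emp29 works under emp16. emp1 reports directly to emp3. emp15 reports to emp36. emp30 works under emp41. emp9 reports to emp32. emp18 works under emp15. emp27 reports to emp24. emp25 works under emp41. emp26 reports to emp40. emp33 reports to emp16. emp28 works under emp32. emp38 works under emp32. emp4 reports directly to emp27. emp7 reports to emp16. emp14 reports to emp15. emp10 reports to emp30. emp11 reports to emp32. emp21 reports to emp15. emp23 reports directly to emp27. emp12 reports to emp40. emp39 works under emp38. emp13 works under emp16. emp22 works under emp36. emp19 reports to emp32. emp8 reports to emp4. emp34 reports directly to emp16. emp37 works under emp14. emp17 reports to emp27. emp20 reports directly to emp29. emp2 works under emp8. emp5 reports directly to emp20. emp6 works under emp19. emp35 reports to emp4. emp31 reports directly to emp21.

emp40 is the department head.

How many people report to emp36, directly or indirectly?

17

emp36 directly manages emp3, emp15, emp22. Under emp3: emp1, emp32, emp19, emp6, emp11, emp38, emp39, emp28, emp9 (9). Under emp15: emp21, emp31, emp14, emp37, emp18 (5). emp22 has no reports. So emp36's organization is 3 direct reports plus everyone under them: 10 + 6 + 1 = 17.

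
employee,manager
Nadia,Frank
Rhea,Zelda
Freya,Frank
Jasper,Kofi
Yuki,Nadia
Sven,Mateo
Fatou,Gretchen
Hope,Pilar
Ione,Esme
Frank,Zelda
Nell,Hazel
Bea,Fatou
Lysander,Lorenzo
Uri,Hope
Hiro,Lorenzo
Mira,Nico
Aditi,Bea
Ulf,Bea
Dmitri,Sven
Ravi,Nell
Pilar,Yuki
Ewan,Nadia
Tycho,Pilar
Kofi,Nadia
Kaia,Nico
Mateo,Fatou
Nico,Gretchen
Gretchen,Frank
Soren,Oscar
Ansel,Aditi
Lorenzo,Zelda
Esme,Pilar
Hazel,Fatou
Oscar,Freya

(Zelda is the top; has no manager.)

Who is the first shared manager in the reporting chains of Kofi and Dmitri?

Kofi's chain of managers is Nadia, Frank, Zelda. Dmitri's chain of managers is Sven, Mateo, Fatou, Gretchen, Frank, Zelda. The first manager that appears in both chains is Frank.

Frank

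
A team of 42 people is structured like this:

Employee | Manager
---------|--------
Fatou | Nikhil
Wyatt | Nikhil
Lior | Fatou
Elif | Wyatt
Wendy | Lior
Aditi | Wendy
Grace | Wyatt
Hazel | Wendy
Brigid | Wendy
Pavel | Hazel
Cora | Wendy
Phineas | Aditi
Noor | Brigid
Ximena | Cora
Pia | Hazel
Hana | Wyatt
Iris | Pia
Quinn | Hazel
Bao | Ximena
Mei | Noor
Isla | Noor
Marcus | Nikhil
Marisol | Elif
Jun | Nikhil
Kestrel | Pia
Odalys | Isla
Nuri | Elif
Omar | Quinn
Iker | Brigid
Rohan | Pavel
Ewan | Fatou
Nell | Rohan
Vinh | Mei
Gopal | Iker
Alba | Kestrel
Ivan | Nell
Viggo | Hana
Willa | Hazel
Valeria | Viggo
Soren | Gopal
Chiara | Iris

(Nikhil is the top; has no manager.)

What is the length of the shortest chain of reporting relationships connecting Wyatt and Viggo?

Viggo is in Wyatt's organization: the chain from Viggo up to Wyatt is Viggo → Hana → Wyatt, which is 2 links.

2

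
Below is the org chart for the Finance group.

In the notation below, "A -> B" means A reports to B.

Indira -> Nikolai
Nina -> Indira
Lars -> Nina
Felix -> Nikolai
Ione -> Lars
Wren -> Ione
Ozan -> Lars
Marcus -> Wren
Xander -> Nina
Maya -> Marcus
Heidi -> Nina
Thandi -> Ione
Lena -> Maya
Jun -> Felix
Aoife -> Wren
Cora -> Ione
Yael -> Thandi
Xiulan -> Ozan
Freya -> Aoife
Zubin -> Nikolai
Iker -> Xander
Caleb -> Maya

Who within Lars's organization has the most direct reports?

Direct-report counts within Lars's organization: Lars has 2; Ozan has 1; Ione has 3; Thandi has 1; Wren has 2; Aoife has 1; Marcus has 1; Maya has 2. The largest is 3, held by Ione.

Ione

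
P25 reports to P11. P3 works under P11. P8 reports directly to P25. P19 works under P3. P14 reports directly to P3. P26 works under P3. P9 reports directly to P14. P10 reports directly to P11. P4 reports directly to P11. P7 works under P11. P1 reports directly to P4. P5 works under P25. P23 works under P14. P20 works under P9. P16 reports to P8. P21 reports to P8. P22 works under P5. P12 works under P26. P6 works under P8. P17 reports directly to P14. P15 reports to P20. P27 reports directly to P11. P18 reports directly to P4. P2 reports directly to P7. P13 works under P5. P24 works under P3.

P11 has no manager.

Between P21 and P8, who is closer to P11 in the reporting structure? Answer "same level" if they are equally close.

P21 is 3 levels below P11; P8 is 2. P8 is higher.

P8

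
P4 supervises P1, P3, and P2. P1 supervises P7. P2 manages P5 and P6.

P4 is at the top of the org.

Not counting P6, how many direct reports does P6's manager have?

1

P6 reports to P2. P2's other direct reports are P5 — 1 peer.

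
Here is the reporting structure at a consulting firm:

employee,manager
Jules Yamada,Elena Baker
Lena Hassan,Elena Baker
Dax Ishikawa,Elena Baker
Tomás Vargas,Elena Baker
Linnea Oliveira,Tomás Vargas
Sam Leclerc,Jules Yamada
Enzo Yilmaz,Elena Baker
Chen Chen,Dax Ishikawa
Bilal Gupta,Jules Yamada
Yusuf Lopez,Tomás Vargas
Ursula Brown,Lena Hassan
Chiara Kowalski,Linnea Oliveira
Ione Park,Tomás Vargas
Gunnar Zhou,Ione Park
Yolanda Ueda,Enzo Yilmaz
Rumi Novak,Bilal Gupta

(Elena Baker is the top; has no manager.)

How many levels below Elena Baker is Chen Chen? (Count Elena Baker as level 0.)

2

Chain from Chen Chen up to Elena Baker: Chen Chen → Dax Ishikawa → Elena Baker. That is 2 steps up, so Chen Chen is 2 levels below Elena Baker.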